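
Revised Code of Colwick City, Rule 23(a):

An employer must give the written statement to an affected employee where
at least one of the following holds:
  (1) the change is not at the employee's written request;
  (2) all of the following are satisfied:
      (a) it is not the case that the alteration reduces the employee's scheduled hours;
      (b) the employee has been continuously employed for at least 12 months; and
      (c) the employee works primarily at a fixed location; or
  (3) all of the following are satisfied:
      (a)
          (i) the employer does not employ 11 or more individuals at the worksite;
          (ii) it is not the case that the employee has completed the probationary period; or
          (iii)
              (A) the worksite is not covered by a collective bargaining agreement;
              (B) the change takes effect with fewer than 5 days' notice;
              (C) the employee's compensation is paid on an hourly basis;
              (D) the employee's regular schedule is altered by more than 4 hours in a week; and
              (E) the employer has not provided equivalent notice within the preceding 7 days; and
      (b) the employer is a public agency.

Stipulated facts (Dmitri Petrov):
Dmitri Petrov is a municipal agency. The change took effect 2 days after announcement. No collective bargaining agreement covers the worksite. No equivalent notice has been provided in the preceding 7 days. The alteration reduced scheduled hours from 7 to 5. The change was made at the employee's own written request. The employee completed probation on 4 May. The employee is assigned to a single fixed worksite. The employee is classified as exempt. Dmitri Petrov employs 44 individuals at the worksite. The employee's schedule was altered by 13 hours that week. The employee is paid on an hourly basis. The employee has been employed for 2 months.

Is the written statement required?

Yes — required.

(1) not employee-requested — not satisfied.
(a) not (hours reduced) — not satisfied.
(b) tenure ≥ 12 mo. — not satisfied.
(c) fixed location — met.
(2): F AND F AND T → false.
(i) not (≥ 11 at site) — not met.
(ii) not (past probation) — not met.
(A) no CBA — met.
(B) < 5 days' notice — satisfied.
(C) hourly-paid — met.
(D) schedule shift > 4h — met.
(E) no recent notice — met.
So (iii) is satisfied (T AND T AND T AND T AND T).
So (a) is satisfied (F OR F OR T).
(b) public agency — satisfied.
(3) = T AND T = true.
Overall = F OR F OR T = true.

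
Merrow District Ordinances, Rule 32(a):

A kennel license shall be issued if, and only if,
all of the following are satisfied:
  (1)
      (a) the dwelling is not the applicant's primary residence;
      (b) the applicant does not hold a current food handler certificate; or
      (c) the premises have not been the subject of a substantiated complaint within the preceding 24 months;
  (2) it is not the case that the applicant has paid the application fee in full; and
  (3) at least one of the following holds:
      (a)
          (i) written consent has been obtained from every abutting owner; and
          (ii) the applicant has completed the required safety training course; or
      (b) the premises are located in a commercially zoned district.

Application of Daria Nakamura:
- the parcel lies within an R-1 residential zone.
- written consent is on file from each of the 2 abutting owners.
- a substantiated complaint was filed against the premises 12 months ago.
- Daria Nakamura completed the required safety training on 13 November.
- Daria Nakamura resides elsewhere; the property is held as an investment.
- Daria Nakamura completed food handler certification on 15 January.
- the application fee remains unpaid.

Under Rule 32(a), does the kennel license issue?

(a) not (primary residence) — holds.
(b) not (food handler cert.) — not satisfied.
(c) no complaint in 24 mo. — not satisfied.
(1) = T OR F OR F = true.
(2) not (fee paid) — met.
(i) all abutters consent — met.
(ii) safety training — holds.
(a): T AND T → true.
(b) commercially zoned — not met.
(3) = T OR F = true.
Overall: T AND T AND T → true.

Yes — granted.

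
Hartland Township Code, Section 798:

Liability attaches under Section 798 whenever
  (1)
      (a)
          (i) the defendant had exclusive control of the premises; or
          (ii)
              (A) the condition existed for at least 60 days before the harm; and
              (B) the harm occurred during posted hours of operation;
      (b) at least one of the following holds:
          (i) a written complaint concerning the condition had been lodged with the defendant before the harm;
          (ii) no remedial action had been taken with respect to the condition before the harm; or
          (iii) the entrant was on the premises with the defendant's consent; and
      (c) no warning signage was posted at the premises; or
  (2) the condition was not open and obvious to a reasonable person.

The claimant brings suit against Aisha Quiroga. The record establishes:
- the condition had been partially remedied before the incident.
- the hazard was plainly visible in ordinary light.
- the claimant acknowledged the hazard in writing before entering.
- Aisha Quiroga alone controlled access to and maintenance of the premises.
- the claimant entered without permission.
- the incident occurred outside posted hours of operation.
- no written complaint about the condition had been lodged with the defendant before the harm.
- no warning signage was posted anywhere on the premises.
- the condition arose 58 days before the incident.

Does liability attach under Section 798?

(i) exclusive control — holds.
(A) condition ≥60 days old — not met.
(B) during posted hours — not met.
(ii) = F AND F = false.
(a) = T OR F = true.
(i) complaint lodged — not met.
(ii) no remedial action — fails.
(iii) consent to enter — fails.
(b) = F OR F OR F = false.
(c) no signage posted — met.
So (1) is not satisfied (T AND F AND T).
(2) not open/obvious — fails.
Overall: F OR F → false.

No — not liable.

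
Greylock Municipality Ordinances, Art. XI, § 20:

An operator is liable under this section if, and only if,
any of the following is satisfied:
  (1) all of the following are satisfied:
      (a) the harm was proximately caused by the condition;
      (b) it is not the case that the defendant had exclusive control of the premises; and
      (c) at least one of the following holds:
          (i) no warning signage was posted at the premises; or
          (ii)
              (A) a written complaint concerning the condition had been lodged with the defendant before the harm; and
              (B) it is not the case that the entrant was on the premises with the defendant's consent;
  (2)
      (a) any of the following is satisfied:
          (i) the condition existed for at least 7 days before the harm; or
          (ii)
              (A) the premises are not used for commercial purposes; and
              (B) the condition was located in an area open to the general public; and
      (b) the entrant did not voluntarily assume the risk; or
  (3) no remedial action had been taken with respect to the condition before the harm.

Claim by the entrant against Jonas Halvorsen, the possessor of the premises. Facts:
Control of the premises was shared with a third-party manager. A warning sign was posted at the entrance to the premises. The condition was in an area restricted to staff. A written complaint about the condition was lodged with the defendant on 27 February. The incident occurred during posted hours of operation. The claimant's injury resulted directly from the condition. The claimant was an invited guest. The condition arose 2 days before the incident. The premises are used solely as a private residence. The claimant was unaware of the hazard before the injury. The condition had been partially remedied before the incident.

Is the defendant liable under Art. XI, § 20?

(a) proximate cause — met.
(b) not (exclusive control) — holds.
(i) no signage posted — not satisfied.
(A) complaint lodged — met.
(B) not (consent to enter) — not met.
(ii): T AND F → false.
(c): F OR F → false.
So (1) is not satisfied (T AND T AND F).
(i) condition ≥7 days old — fails.
(A) not (commercial use) — met.
(B) public area — fails.
(ii) = T AND F = false.
(a): F OR F → false.
(b) no assumed risk — holds.
(2) = F AND T = false.
(3) no remedial action — not satisfied.
Overall: F OR F OR F → false.

No — not liable.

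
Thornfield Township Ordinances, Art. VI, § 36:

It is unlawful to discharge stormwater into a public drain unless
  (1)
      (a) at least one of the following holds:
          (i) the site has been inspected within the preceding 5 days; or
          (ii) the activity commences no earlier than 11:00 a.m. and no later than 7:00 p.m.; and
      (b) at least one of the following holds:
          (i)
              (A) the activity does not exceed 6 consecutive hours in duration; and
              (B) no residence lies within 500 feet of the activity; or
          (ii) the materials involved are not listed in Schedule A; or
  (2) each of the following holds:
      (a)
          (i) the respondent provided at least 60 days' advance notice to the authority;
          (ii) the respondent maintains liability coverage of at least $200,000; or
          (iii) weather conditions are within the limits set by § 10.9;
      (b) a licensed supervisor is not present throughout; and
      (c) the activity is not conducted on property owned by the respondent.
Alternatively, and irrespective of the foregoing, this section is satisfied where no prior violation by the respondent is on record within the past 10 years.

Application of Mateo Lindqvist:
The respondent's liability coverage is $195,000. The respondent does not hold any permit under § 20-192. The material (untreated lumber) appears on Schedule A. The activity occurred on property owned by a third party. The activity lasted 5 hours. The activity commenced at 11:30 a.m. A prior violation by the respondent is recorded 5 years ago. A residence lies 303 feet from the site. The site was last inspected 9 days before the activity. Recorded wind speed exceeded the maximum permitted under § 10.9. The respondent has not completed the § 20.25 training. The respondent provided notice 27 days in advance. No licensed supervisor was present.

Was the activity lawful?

(i) site inspected — not met.
(ii) start within hours — satisfied.
(a): F OR T → true.
(A) ≤ 6 hrs duration — holds.
(B) no residence in 500 ft — not met.
(i) = T AND F = false.
(ii) not (Schedule A material) — fails.
So (b) is not satisfied (F OR F).
(1): T AND F → false.
(i) ≥60 days' notice — fails.
(ii) coverage ≥ $200,000 — not satisfied.
(iii) weather ok — not satisfied.
(a): F OR F OR F → false.
(b) not (supervisor present) — satisfied.
(c) not (own property) — satisfied.
So (2) is not satisfied (F AND T AND T).
Overall = F OR F = false.
Exception (no prior violation) — not satisfied.
Result: main false OR exception false → false.

No — unlawful.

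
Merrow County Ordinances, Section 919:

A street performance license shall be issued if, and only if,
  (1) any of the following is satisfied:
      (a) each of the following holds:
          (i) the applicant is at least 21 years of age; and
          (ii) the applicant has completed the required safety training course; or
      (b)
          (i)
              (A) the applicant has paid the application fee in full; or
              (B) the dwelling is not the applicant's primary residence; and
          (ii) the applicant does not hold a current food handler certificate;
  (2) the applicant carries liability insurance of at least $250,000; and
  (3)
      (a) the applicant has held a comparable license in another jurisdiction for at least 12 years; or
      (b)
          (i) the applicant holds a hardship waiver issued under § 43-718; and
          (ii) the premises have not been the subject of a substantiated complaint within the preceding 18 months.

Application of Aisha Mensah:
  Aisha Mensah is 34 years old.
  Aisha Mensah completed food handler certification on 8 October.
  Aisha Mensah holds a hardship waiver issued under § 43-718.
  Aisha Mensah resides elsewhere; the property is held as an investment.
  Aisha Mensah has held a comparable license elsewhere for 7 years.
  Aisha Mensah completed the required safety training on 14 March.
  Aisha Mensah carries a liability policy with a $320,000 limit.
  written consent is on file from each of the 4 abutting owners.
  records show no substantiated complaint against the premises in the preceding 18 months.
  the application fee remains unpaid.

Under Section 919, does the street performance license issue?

Yes — granted.

(i) age ≥ 21 — met.
(ii) safety training — holds.
(a) = T AND T = true.
(A) fee paid — not met.
(B) not (primary residence) — met.
So (i) is satisfied (F OR T).
(ii) not (food handler cert.) — fails.
So (b) is not satisfied (T AND F).
(1) = T OR F = true.
(2) insurance ≥ $250,000 — holds.
(a) prior license ≥ 12 yr — fails.
(i) hardship waiver — holds.
(ii) no complaint in 18 mo. — satisfied.
(b): T AND T → true.
So (3) is satisfied (F OR T).
Overall: T AND T AND T → true.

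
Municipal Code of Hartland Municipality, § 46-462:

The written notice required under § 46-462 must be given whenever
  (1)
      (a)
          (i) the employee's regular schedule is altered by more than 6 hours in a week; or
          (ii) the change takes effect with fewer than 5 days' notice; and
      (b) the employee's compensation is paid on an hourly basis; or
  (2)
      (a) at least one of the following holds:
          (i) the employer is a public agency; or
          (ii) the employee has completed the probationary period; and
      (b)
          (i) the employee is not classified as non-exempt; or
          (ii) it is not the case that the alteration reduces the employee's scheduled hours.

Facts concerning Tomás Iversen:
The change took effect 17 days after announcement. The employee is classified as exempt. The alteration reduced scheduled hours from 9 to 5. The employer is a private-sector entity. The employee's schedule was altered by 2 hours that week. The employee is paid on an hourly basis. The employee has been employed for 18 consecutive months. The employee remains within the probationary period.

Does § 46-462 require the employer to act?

(i) schedule shift > 6h — fails.
(ii) < 5 days' notice — not satisfied.
(a) = F OR F = false.
(b) hourly-paid — holds.
(1) = F AND T = false.
(i) public agency — not met.
(ii) past probation — fails.
(a) = F OR F = false.
(i) not (non-exempt) — holds.
(ii) not (hours reduced) — not met.
(b) = T OR F = true.
So (2) is not satisfied (F AND T).
Overall = F OR F = false.

No — not required.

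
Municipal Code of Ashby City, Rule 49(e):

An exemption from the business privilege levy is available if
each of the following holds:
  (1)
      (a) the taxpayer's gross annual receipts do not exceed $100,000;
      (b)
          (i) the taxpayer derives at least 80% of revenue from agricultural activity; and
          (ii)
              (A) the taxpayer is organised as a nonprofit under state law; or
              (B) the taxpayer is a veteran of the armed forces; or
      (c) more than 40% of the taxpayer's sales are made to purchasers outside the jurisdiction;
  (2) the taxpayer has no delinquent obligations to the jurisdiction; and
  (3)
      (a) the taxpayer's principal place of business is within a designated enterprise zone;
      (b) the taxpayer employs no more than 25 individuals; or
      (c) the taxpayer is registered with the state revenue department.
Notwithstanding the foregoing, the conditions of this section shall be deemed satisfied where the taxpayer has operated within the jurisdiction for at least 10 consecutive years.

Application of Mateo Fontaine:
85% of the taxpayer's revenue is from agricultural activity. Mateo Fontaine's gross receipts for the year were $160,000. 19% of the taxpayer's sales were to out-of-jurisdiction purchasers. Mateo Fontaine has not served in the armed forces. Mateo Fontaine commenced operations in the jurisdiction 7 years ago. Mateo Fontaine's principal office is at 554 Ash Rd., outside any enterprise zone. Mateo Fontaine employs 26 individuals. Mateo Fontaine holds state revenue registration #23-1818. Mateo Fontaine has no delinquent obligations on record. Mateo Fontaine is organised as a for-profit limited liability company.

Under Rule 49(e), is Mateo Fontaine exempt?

No — not exempt.

(a) receipts ≤ $100,000 — fails.
(i) ≥80% agricultural — satisfied.
(A) nonprofit — not met.
(B) veteran — fails.
(ii): F OR F → false.
So (b) is not satisfied (T AND F).
(c) >40% out-of-jur. sales — not met.
So (1) is not satisfied (F OR F OR F).
(2) no delinquency — satisfied.
(a) in enterprise zone — not satisfied.
(b) ≤ 25 employees — not met.
(c) state-registered — met.
(3) = F OR F OR T = true.
Overall = F AND T AND T = false.
Exception (≥ 10 yrs in jurisdiction) — not satisfied.
Result: main false OR exception false → false.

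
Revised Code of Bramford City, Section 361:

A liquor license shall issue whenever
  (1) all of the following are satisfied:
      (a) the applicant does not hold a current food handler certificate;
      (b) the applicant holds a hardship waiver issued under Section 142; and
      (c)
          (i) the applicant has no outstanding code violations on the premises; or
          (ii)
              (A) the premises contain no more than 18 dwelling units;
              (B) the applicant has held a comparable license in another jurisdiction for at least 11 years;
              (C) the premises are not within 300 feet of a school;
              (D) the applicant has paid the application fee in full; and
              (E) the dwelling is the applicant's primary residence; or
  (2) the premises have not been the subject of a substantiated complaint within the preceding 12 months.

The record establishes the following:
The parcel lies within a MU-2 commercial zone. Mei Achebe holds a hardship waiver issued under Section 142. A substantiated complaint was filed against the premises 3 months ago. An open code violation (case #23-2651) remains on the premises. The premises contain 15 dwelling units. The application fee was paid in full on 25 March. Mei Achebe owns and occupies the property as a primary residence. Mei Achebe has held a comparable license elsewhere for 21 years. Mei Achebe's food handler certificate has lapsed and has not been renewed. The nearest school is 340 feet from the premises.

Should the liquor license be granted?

(a) not (food handler cert.) — satisfied.
(b) hardship waiver — holds.
(i) no code violations — not met.
(A) ≤ 18 units — satisfied.
(B) prior license ≥ 11 yr — holds.
(C) ≥300 ft from school — met.
(D) fee paid — satisfied.
(E) primary residence — holds.
(ii) = T AND T AND T AND T AND T = true.
So (c) is satisfied (F OR T).
(1): T AND T AND T → true.
(2) no complaint in 12 mo. — fails.
Overall = T OR F = true.

Yes — granted.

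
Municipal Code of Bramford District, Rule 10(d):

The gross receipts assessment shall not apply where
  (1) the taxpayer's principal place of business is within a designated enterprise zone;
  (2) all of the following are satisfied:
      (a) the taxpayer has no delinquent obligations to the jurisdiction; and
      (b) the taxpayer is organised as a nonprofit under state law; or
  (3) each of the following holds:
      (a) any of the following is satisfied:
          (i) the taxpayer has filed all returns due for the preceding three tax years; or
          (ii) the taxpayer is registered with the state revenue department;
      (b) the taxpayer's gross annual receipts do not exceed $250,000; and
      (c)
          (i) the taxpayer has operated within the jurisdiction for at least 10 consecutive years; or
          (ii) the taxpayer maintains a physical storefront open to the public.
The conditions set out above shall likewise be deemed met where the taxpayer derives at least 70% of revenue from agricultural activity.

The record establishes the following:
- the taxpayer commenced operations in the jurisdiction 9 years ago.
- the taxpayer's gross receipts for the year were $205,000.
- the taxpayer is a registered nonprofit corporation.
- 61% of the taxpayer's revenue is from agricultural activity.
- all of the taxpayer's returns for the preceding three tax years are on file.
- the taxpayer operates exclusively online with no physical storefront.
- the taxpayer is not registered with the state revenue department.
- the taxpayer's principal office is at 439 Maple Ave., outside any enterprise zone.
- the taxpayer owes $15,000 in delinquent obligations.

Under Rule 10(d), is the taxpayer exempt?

No — not exempt.

(1) in enterprise zone — not satisfied.
(a) no delinquency — not met.
(b) nonprofit — holds.
(2) = F AND T = false.
(i) returns current — satisfied.
(ii) state-registered — not met.
(a) = T OR F = true.
(b) receipts ≤ $250,000 — holds.
(i) ≥ 10 yrs in jurisdiction — not satisfied.
(ii) has storefront — not satisfied.
(c) = F OR F = false.
(3): T AND T AND F → false.
Overall = F OR F OR F = false.
Exception (≥70% agricultural) — not satisfied.
Result: main false OR exception false → false.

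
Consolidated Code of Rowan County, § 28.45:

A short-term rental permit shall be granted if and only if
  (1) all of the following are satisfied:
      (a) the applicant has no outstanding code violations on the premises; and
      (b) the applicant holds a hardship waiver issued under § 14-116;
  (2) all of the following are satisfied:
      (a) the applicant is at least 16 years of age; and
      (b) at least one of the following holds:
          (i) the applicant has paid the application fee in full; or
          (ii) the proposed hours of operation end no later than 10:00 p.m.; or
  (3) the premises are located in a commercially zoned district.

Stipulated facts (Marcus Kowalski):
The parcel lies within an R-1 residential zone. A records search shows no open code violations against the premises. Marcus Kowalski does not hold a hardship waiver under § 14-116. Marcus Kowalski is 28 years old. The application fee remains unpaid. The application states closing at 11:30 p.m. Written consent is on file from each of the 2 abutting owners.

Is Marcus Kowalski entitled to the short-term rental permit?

No — denied.

(a) no code violations — met.
(b) hardship waiver — not met.
(1) = T AND F = false.
(a) age ≥ 16 — holds.
(i) fee paid — fails.
(ii) closes by 10 p.m. — fails.
(b) = F OR F = false.
So (2) is not satisfied (T AND F).
(3) commercially zoned — fails.
Overall = F OR F OR F = false.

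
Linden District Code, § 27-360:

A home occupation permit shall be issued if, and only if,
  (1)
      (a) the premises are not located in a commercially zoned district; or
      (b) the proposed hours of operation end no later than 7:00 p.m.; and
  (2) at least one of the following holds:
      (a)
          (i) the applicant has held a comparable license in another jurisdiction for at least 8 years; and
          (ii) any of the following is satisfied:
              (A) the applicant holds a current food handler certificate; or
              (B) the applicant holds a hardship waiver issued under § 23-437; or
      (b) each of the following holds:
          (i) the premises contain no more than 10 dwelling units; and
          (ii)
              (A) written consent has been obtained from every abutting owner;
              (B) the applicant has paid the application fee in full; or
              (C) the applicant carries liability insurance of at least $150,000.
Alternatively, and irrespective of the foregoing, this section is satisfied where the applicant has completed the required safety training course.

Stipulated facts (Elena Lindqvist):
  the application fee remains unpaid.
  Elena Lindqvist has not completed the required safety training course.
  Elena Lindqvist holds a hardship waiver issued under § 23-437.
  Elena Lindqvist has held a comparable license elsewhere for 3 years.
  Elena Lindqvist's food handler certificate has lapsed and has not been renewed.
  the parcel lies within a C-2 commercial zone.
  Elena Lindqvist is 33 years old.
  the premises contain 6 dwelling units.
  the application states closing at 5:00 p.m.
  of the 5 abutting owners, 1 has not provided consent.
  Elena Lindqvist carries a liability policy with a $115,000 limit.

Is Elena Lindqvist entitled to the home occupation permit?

(a) not (commercially zoned) — not satisfied.
(b) closes by 7 p.m. — satisfied.
(1) = F OR T = true.
(i) prior license ≥ 8 yr — fails.
(A) food handler cert. — fails.
(B) hardship waiver — met.
(ii): F OR T → true.
So (a) is not satisfied (F AND T).
(i) ≤ 10 units — holds.
(A) all abutters consent — not satisfied.
(B) fee paid — fails.
(C) insurance ≥ $150,000 — not met.
(ii) = F OR F OR F = false.
So (b) is not satisfied (T AND F).
(2) = F OR F = false.
So Overall is not satisfied (T AND F).
Exception (safety training) — not satisfied.
Result: main false OR exception false → false.

No — denied.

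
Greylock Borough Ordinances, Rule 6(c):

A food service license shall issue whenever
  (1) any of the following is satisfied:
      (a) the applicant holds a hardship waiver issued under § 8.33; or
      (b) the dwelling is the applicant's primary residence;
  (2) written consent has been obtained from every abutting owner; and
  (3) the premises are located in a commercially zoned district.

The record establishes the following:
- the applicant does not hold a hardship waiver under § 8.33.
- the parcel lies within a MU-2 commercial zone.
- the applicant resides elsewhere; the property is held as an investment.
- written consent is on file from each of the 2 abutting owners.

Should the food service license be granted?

(a) hardship waiver — not satisfied.
(b) primary residence — not satisfied.
(1): F OR F → false.
(2) all abutters consent — satisfied.
(3) commercially zoned — met.
Overall: F AND T AND T → false.

No — denied.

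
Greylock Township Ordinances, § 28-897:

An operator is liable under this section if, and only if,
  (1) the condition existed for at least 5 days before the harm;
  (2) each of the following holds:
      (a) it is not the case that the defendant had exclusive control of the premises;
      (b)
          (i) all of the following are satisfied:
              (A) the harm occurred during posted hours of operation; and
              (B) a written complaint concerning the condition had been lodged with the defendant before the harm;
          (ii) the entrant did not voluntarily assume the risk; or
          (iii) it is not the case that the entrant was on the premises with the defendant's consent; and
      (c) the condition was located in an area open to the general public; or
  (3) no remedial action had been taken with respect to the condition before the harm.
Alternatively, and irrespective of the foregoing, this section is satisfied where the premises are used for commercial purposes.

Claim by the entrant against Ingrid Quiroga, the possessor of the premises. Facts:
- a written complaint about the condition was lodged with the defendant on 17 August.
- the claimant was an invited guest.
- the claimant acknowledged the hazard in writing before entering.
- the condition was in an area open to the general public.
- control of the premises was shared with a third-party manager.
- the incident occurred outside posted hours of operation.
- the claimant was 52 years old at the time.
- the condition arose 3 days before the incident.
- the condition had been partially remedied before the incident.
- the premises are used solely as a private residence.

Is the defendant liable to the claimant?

No — not liable.

(1) condition ≥5 days old — not met.
(a) not (exclusive control) — holds.
(A) during posted hours — not satisfied.
(B) complaint lodged — holds.
(i): F AND T → false.
(ii) no assumed risk — not satisfied.
(iii) not (consent to enter) — not met.
(b): F OR F OR F → false.
(c) public area — met.
(2) = T AND F AND T = false.
(3) no remedial action — not satisfied.
So Overall is not satisfied (F OR F OR F).
Exception (commercial use) — not satisfied.
Result: main false OR exception false → false.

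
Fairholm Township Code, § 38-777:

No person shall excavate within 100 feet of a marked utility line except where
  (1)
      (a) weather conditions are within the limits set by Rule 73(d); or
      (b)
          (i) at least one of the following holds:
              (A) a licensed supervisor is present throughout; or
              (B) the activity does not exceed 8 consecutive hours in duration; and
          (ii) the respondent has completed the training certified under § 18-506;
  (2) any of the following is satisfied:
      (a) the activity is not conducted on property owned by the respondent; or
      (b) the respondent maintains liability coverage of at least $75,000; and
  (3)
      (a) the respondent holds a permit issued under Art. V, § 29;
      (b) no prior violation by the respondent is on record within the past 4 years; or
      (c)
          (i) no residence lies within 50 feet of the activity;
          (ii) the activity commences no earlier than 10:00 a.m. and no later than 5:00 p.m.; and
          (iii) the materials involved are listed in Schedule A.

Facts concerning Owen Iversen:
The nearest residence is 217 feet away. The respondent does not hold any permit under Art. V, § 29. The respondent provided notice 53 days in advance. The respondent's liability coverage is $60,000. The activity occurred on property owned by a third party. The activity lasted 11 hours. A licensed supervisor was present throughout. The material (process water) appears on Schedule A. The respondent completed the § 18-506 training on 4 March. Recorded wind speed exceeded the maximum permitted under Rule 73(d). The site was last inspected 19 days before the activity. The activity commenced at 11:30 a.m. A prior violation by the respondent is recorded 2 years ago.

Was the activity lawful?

(a) weather ok — not met.
(A) supervisor present — satisfied.
(B) ≤ 8 hrs duration — fails.
(i): T OR F → true.
(ii) training certified — holds.
So (b) is satisfied (T AND T).
(1): F OR T → true.
(a) not (own property) — satisfied.
(b) coverage ≥ $75,000 — not met.
(2): T OR F → true.
(a) holds permit — not met.
(b) no prior violation — not satisfied.
(i) no residence in 50 ft — holds.
(ii) start within hours — satisfied.
(iii) Schedule A material — holds.
(c): T AND T AND T → true.
(3): F OR F OR T → true.
So Overall is satisfied (T AND T AND T).

Yes — lawful.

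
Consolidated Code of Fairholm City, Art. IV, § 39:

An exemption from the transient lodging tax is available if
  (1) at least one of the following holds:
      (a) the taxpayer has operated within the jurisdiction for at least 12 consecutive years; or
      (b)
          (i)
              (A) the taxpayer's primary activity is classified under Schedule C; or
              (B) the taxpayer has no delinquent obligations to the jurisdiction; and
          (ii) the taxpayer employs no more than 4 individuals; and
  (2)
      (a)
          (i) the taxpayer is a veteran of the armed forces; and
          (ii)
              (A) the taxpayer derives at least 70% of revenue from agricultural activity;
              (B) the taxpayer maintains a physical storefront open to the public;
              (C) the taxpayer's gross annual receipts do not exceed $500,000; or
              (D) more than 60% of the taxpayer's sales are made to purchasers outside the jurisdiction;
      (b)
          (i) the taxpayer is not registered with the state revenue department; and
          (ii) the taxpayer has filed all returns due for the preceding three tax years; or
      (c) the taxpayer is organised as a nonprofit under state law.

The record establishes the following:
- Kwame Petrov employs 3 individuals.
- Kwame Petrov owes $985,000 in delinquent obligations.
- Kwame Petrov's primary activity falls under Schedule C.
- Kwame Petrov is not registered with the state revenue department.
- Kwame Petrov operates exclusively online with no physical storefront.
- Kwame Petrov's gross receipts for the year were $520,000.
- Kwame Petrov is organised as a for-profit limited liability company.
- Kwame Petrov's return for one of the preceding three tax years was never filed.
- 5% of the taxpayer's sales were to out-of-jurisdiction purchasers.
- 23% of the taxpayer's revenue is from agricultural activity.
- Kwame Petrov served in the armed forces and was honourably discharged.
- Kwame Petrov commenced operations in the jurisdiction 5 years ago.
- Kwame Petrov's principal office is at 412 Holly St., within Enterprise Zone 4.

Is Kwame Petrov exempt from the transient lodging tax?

(a) ≥ 12 yrs in jurisdiction — fails.
(A) Schedule C activity — holds.
(B) no delinquency — not met.
So (i) is satisfied (T OR F).
(ii) ≤ 4 employees — met.
(b) = T AND T = true.
(1): F OR T → true.
(i) veteran — holds.
(A) ≥70% agricultural — not satisfied.
(B) has storefront — fails.
(C) receipts ≤ $500,000 — not met.
(D) >60% out-of-jur. sales — fails.
(ii): F OR F OR F OR F → false.
So (a) is not satisfied (T AND F).
(i) not (state-registered) — met.
(ii) returns current — fails.
(b): T AND F → false.
(c) nonprofit — not met.
(2) = F OR F OR F = false.
Overall: T AND F → false.

No — not exempt.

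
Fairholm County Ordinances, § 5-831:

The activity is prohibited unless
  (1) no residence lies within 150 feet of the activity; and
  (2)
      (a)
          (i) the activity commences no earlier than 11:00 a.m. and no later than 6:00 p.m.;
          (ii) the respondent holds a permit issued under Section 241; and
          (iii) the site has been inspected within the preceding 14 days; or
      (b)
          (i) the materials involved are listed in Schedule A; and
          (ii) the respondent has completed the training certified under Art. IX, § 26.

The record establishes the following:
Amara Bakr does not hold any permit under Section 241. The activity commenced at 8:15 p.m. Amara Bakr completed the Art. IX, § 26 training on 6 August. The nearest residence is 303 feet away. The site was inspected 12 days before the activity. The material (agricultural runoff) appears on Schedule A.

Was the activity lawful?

(1) no residence in 150 ft — satisfied.
(i) start within hours — not met.
(ii) holds permit — fails.
(iii) site inspected — satisfied.
(a) = F AND F AND T = false.
(i) Schedule A material — holds.
(ii) training certified — holds.
So (b) is satisfied (T AND T).
So (2) is satisfied (F OR T).
Overall: T AND T → true.

Yes — lawful.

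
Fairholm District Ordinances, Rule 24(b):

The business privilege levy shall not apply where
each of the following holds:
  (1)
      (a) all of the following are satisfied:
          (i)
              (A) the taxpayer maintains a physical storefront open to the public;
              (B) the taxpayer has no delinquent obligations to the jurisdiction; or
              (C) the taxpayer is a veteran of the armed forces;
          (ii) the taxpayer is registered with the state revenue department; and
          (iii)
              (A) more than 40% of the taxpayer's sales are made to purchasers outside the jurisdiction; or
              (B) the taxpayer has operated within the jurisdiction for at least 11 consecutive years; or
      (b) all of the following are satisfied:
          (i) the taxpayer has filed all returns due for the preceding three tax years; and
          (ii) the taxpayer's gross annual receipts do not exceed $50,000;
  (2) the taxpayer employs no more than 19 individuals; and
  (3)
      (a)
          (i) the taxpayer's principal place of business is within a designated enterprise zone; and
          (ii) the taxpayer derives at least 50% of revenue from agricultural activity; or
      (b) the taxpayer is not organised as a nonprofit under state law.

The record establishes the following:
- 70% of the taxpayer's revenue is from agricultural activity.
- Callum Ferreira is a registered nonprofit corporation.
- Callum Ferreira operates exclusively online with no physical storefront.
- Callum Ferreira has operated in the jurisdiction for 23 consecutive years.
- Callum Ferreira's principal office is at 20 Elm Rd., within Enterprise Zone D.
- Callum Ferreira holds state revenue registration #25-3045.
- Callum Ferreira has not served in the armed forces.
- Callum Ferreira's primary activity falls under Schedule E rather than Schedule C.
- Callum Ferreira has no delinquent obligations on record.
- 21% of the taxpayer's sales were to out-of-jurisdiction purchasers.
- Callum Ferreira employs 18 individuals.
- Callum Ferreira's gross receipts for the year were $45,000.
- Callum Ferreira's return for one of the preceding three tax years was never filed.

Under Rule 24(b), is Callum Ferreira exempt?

Yes — exempt.

(A) has storefront — fails.
(B) no delinquency — met.
(C) veteran — not met.
(i) = F OR T OR F = true.
(ii) state-registered — met.
(A) >40% out-of-jur. sales — fails.
(B) ≥ 11 yrs in jurisdiction — holds.
(iii) = F OR T = true.
(a) = T AND T AND T = true.
(i) returns current — not satisfied.
(ii) receipts ≤ $50,000 — holds.
So (b) is not satisfied (F AND T).
(1): T OR F → true.
(2) ≤ 19 employees — met.
(i) in enterprise zone — holds.
(ii) ≥50% agricultural — holds.
(a) = T AND T = true.
(b) not (nonprofit) — not met.
(3) = T OR F = true.
So Overall is satisfied (T AND T AND T).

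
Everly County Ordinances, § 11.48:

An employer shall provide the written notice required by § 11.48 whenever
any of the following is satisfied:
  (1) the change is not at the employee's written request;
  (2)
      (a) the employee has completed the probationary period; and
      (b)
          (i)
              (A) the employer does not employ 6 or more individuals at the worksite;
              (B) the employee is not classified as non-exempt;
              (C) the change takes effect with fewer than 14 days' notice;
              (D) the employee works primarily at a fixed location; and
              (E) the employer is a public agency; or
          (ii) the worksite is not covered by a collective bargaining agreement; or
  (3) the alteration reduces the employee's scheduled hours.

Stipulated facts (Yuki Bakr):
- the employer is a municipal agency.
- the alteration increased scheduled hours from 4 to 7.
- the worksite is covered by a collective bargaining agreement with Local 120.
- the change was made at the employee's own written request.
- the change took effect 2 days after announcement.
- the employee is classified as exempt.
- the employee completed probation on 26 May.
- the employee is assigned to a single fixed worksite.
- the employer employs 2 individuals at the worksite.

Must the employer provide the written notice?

Yes — required.

(1) not employee-requested — not satisfied.
(a) past probation — satisfied.
(A) not (≥ 6 at site) — met.
(B) not (non-exempt) — holds.
(C) < 14 days' notice — met.
(D) fixed location — holds.
(E) public agency — holds.
(i) = T AND T AND T AND T AND T = true.
(ii) no CBA — fails.
(b) = T OR F = true.
So (2) is satisfied (T AND T).
(3) hours reduced — not met.
So Overall is satisfied (F OR T OR F).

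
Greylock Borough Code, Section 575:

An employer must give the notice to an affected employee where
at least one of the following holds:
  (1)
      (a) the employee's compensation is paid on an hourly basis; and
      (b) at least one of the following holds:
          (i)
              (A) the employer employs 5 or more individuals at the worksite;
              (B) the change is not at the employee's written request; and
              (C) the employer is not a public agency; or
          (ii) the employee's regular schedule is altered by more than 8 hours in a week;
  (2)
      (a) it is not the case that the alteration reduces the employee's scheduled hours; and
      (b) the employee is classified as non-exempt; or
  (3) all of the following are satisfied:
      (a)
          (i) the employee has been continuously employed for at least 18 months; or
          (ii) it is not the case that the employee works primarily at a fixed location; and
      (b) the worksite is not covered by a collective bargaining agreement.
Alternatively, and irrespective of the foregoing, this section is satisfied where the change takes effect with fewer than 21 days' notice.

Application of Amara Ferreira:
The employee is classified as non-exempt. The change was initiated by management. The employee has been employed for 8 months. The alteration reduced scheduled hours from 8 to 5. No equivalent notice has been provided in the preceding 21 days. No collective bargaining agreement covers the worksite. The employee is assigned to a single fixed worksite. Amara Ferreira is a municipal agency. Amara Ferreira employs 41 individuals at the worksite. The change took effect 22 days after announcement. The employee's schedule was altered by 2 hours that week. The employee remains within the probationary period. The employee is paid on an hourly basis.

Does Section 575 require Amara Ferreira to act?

(a) hourly-paid — holds.
(A) ≥ 5 at site — met.
(B) not employee-requested — met.
(C) not (public agency) — fails.
So (i) is not satisfied (T AND T AND F).
(ii) schedule shift > 8h — not satisfied.
(b): F OR F → false.
(1) = T AND F = false.
(a) not (hours reduced) — not met.
(b) non-exempt — holds.
So (2) is not satisfied (F AND T).
(i) tenure ≥ 18 mo. — fails.
(ii) not (fixed location) — fails.
(a) = F OR F = false.
(b) no CBA — satisfied.
(3): F AND T → false.
Overall: F OR F OR F → false.
Exception (< 21 days' notice) — not satisfied.
Result: main false OR exception false → false.

No — not required.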